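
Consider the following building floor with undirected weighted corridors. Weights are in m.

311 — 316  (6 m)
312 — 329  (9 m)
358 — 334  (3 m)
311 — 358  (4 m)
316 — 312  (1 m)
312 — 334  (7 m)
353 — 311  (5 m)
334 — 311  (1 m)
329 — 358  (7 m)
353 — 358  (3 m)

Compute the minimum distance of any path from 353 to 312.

12 m

Candidate routes:
353 - 358 - 334 - 312: 3+3+7 = 13
353 - 358 - 334 - 311 - 316 - 312: 3+3+1+6+1 = 14
353 - 311 - 316 - 312: 5+6+1 = 12
353 - 311 - 334 - 312: 5+1+7 = 13
The minimum is 12 m via 353 - 311 - 316 - 312.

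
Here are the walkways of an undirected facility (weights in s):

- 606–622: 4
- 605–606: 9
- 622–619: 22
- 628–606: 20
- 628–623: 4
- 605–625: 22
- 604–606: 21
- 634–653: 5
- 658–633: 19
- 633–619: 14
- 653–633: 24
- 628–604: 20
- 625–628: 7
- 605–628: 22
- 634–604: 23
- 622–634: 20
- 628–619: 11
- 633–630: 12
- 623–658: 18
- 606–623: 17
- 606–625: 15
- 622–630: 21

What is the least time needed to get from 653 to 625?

Compare a few routes:
653 → 634 → 622 → 606 → 625: 5+20+4+15 = 44
653 → 634 → 622 → 606 → 628 → 625: 5+20+4+20+7 = 56
653 → 634 → 604 → 628 → 625: 5+23+20+7 = 55
The minimum is 44 s via 653 → 634 → 622 → 606 → 625.

44 s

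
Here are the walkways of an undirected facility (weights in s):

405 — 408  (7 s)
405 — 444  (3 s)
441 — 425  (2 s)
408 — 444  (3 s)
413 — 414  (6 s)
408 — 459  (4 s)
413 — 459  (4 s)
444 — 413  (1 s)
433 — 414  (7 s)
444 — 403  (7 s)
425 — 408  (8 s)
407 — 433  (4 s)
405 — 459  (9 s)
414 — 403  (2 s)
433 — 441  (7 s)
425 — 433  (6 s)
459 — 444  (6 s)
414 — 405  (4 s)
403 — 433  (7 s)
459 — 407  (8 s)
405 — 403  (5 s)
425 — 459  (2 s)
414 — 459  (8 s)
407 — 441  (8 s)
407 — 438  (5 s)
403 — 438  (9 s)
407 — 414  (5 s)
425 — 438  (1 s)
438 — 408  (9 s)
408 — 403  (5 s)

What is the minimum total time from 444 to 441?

9 s

Enumerating some paths:
444–459–425–441: 6+2+2 = 10
444–413–459–425–441: 1+4+2+2 = 9
Cheapest is 444–413–459–425–441 at 9 s.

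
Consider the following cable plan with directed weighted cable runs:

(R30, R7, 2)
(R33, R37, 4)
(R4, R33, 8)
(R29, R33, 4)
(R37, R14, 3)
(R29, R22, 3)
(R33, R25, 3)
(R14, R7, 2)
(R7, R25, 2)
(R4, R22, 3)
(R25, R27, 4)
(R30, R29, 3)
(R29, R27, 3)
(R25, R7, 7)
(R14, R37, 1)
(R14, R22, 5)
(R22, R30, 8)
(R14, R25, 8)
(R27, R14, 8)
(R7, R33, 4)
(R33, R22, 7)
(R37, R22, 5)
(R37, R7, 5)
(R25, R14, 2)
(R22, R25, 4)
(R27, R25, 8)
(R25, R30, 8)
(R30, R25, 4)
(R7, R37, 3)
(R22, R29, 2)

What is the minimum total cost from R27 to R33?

Candidate routes:
R27–R25–R14–R7–R33: 8+2+2+4 = 16
R27–R14–R7–R33: 8+2+4 = 14
Cheapest is R27–R14–R7–R33 at 14.

14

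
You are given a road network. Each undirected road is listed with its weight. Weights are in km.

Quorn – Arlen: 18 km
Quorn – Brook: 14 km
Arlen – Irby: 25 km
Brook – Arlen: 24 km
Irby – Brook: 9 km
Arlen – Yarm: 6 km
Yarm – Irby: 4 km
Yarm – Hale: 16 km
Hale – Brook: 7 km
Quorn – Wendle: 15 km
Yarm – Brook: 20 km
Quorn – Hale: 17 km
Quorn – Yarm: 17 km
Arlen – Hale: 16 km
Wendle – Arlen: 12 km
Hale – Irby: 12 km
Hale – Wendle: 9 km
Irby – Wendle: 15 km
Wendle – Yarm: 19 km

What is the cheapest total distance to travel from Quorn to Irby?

Enumerating some paths:
Quorn–Brook–Irby: 14+9 = 23
Quorn–Arlen–Yarm–Irby: 18+6+4 = 28
Quorn–Hale–Irby: 17+12 = 29
Quorn–Yarm–Irby: 17+4 = 21
Cheapest is Quorn–Yarm–Irby at 21 km.

21 km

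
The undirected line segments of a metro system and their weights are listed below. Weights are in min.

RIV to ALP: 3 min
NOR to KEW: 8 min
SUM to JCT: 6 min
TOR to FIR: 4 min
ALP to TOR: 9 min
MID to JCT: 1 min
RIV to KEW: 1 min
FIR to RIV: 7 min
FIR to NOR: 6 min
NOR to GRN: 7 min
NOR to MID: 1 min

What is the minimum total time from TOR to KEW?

Enumerating some paths:
TOR → FIR → RIV → KEW: 4+7+1 = 12
TOR → ALP → RIV → KEW: 9+3+1 = 13
The minimum is 12 min via TOR → FIR → RIV → KEW.

12 min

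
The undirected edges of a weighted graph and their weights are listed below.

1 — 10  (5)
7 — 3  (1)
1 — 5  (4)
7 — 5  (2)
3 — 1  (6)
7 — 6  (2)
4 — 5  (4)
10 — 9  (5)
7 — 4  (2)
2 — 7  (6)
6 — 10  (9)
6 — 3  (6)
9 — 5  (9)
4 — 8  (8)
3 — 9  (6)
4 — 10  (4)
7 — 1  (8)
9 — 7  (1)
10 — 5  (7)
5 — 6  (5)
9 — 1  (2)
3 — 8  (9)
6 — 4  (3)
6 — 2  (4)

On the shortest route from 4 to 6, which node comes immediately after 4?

6

Enumerating some paths:
4–7–6: 2+2 = 4
4–6: 3 = 3
Cheapest is 4–6 at 3.
So from 4 the first move is to 6.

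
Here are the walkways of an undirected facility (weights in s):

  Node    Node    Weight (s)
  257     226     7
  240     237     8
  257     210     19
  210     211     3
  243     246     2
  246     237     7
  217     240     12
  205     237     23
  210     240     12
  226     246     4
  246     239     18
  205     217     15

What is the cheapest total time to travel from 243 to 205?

32 s

Settle nodes by increasing distance from 243:
243: 0
246: 2  (via 243)
226: 6  (via 246)
237: 9  (via 246)
257: 13  (via 226)
240: 17  (via 237)
239: 20  (via 246)
217: 29  (via 240)
210: 29  (via 240)
205: 32  (via 237)
Shortest route: 243 → 246 → 237 → 205 = 32 s.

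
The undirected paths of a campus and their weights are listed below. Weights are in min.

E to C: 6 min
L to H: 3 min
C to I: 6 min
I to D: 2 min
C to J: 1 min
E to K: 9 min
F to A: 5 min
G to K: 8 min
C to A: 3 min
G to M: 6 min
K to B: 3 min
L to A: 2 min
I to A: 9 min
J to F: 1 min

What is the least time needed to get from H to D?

16 min

Candidate routes:
H - L - A - F - J - C - I - D: 3+2+5+1+1+6+2 = 20
H - L - A - I - D: 3+2+9+2 = 16
The minimum is 16 min via H - L - A - I - D.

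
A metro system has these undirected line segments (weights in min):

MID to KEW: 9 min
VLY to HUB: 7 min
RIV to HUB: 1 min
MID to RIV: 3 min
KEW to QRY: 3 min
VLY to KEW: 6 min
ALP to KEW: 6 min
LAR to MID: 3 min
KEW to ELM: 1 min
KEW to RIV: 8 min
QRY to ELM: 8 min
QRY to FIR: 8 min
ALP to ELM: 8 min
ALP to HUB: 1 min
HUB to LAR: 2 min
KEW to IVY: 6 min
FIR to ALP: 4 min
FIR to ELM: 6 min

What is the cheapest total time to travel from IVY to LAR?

Running Dijkstra from IVY:
IVY: 0
KEW: 6  (via IVY)
ELM: 7  (via KEW)
QRY: 9  (via KEW)
VLY: 12  (via KEW)
ALP: 12  (via KEW)
HUB: 13  (via ALP)
FIR: 13  (via ELM)
RIV: 14  (via KEW)
LAR: 15  (via HUB)
Shortest route: IVY–KEW–ALP–HUB–LAR = 15 min.

15 min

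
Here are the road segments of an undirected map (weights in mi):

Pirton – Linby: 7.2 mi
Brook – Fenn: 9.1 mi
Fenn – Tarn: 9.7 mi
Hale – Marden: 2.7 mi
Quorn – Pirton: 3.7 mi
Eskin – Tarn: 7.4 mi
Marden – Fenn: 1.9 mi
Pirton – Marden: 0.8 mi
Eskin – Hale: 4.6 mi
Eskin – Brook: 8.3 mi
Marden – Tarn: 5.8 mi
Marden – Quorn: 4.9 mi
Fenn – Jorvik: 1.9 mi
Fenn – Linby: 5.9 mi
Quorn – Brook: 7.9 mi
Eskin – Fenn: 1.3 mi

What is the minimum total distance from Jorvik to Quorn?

8.3 mi

Running Dijkstra from Jorvik:
Jorvik: 0
Fenn: 1.9  (via Jorvik)
Eskin: 3.2  (via Fenn)
Marden: 3.8  (via Fenn)
Pirton: 4.6  (via Marden)
Hale: 6.5  (via Marden)
Linby: 7.8  (via Fenn)
Quorn: 8.3  (via Pirton)
Shortest route: Jorvik → Fenn → Marden → Pirton → Quorn = 8.3 mi.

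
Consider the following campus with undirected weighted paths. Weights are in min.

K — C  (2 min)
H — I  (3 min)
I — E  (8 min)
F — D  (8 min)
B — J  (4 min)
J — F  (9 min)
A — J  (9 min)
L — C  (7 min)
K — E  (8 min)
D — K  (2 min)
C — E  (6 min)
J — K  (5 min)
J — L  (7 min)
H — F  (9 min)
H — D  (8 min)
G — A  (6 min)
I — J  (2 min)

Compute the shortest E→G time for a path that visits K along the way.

28 min

Best E to K: E → K costing 8
Shortest K→G: K → J → A → G = 20
Total via K: 8 + 20 = 28 min.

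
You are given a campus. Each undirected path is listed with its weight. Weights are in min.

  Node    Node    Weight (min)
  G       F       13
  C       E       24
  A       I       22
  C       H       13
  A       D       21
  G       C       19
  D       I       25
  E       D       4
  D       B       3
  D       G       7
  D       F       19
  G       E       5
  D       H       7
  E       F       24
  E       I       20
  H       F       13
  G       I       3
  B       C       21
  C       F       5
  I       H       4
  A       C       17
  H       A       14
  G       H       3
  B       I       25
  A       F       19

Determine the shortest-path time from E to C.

21 min

Enumerating some paths:
E - G - F - C: 5+13+5 = 23
E - G - C: 5+19 = 24
E - G - H - C: 5+3+13 = 21
Cheapest is E - G - H - C at 21 min.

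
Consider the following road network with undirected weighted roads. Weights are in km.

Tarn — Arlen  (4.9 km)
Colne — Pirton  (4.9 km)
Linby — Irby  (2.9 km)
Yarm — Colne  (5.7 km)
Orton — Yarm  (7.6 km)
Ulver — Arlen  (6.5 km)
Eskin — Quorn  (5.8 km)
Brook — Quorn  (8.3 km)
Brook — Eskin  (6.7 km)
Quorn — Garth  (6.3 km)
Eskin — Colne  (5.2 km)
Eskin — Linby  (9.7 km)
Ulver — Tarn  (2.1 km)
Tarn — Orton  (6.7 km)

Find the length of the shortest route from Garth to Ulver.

39.4 km

Candidate routes:
Garth–Quorn–Brook–Eskin–Colne–Yarm–Orton–Tarn–Arlen–Ulver: 6.3+8.3+6.7+5.2+5.7+7.6+6.7+4.9+6.5 = 57.9
Garth–Quorn–Brook–Eskin–Colne–Yarm–Orton–Tarn–Ulver: 6.3+8.3+6.7+5.2+5.7+7.6+6.7+2.1 = 48.6
Garth–Quorn–Eskin–Colne–Yarm–Orton–Tarn–Arlen–Ulver: 6.3+5.8+5.2+5.7+7.6+6.7+4.9+6.5 = 48.7
Garth–Quorn–Eskin–Colne–Yarm–Orton–Tarn–Ulver: 6.3+5.8+5.2+5.7+7.6+6.7+2.1 = 39.4
Cheapest is Garth–Quorn–Eskin–Colne–Yarm–Orton–Tarn–Ulver at 39.4 km.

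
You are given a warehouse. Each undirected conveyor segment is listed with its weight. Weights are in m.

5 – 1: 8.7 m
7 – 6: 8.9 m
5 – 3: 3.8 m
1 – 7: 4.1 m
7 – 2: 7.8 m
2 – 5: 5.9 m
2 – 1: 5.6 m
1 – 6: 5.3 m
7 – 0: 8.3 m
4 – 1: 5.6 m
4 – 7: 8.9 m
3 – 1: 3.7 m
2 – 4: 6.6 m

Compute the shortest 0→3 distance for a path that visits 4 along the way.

26.5 m

Shortest 0→4: 0 → 7 → 4 = 17.2
Best 4 to 3: 4 → 1 → 3 costing 9.3
Total via 4: 17.2 + 9.3 = 26.5 m.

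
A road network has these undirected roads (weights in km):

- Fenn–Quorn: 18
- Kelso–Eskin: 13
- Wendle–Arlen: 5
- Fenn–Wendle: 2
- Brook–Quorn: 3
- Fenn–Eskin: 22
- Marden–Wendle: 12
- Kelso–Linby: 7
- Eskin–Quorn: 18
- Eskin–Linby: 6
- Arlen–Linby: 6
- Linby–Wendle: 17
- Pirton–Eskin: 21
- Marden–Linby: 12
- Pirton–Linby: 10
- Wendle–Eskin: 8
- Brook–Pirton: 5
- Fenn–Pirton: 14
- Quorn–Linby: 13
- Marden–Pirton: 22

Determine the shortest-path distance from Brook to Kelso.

22 km

Shortest distances from Brook:
Brook: 0
Quorn: 3  (via Brook)
Pirton: 5  (via Brook)
Linby: 15  (via Pirton)
Fenn: 19  (via Pirton)
Eskin: 21  (via Quorn)
Arlen: 21  (via Linby)
Wendle: 21  (via Fenn)
Kelso: 22  (via Linby)
Shortest route: Brook → Pirton → Linby → Kelso = 22 km.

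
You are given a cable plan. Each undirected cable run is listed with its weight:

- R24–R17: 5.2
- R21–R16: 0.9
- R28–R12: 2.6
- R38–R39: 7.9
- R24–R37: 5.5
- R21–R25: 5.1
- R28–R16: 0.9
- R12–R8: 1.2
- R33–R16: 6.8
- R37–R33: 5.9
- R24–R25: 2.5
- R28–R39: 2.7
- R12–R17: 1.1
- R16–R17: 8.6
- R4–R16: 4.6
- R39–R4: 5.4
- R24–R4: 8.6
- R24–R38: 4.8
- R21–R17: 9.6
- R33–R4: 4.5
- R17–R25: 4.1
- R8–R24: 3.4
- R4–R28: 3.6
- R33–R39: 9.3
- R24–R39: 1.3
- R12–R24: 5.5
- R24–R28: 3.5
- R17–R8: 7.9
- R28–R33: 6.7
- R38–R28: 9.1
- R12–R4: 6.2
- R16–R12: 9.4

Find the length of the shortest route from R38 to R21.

10.1

Running Dijkstra from R38:
R38: 0
R24: 4.8  (via R38)
R39: 6.1  (via R24)
R25: 7.3  (via R24)
R8: 8.2  (via R24)
R28: 8.3  (via R24)
R16: 9.2  (via R28)
R12: 9.4  (via R8)
R17: 10  (via R24)
R21: 10.1  (via R16)
Shortest route: R38 → R24 → R28 → R16 → R21 = 10.1.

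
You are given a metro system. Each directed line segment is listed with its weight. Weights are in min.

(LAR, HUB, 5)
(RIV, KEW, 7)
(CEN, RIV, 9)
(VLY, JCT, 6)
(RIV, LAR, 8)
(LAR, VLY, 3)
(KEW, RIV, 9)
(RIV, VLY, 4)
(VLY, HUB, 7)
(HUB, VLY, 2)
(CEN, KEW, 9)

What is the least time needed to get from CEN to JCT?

19 min

Running Dijkstra from CEN:
CEN: 0
RIV: 9  (via CEN)
KEW: 9  (via CEN)
VLY: 13  (via RIV)
LAR: 17  (via RIV)
JCT: 19  (via VLY)
Shortest route: CEN–RIV–VLY–JCT = 19 min.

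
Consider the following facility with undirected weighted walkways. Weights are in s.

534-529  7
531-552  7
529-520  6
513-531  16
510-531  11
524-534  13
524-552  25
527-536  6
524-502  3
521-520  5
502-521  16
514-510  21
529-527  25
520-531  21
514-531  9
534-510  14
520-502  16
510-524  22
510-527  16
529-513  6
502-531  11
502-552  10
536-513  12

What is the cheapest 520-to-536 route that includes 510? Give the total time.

Shortest 520→510: 520 → 529 → 534 → 510 = 27
Shortest 510→536: 510 → 527 → 536 = 22
Total via 510: 27 + 22 = 49 s.

49 s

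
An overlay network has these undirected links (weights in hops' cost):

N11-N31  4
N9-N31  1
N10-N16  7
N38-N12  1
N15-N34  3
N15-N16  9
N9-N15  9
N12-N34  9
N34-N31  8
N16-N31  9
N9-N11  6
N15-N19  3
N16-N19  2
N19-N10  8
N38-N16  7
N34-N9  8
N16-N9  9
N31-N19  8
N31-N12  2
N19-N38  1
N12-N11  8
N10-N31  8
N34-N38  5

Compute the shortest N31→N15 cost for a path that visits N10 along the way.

19 hops' cost

Best N31 to N10: N31–N10 costing 8
Best N10 to N15: N10–N19–N15 costing 11
Total via N10: 8 + 11 = 19 hops' cost.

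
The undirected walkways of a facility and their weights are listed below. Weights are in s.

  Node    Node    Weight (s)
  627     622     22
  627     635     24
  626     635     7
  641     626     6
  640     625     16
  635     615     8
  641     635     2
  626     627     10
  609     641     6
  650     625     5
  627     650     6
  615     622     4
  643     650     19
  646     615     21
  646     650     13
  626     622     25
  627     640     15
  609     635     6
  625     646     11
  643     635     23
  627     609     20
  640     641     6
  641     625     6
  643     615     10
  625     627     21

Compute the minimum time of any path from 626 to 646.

Running Dijkstra from 626:
626: 0
641: 6  (via 626)
635: 7  (via 626)
627: 10  (via 626)
625: 12  (via 641)
609: 12  (via 641)
640: 12  (via 641)
615: 15  (via 635)
650: 16  (via 627)
622: 19  (via 615)
646: 23  (via 625)
Shortest route: 626–641–625–646 = 23 s.

23 s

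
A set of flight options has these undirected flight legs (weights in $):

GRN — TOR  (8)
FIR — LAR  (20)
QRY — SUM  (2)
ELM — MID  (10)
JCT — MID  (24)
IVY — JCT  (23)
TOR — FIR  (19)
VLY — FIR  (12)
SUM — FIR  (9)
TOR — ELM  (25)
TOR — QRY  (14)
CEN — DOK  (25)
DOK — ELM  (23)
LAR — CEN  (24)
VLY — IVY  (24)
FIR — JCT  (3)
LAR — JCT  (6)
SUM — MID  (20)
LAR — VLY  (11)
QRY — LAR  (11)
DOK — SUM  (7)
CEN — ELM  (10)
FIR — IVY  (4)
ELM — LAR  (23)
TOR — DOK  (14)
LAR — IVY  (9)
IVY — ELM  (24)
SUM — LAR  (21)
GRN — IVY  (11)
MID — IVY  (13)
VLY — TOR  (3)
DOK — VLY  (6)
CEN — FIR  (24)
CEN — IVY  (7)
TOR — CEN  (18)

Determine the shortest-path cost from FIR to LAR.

$9

Settle nodes by increasing distance from FIR:
FIR: 0
JCT: 3  (via FIR)
IVY: 4  (via FIR)
SUM: 9  (via FIR)
LAR: 9  (via JCT)
Shortest route: FIR → JCT → LAR = $9.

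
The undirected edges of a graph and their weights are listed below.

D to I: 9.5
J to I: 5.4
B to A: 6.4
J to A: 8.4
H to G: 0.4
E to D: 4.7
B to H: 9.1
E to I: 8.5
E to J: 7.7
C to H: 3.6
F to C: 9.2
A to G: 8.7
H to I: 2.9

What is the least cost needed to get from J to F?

21.1

Compare a few routes:
J - A - B - H - C - F: 8.4+6.4+9.1+3.6+9.2 = 36.7
J - I - H - C - F: 5.4+2.9+3.6+9.2 = 21.1
J - E - I - H - C - F: 7.7+8.5+2.9+3.6+9.2 = 31.9
J - A - G - H - C - F: 8.4+8.7+0.4+3.6+9.2 = 30.3
The minimum is 21.1 via J - I - H - C - F.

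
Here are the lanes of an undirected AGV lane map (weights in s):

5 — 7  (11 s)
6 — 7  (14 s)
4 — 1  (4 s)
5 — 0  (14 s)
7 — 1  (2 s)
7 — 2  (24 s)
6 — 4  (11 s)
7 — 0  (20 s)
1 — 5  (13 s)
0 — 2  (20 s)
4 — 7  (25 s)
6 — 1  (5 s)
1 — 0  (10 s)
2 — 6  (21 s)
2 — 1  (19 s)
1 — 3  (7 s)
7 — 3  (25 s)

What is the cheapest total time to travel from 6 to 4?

Compare a few routes:
6–4: 11 = 11
6–1–4: 5+4 = 9
Cheapest is 6–1–4 at 9 s.

9 s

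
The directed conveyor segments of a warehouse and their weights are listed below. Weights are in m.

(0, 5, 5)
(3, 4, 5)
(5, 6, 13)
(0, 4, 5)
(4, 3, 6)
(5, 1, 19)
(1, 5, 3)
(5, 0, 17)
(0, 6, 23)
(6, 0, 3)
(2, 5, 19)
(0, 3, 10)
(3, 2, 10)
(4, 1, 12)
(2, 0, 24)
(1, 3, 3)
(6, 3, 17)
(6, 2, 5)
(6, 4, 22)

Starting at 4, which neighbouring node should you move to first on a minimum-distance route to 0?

Compare a few routes:
4 - 1 - 5 - 6 - 0: 12+3+13+3 = 31
4 - 3 - 2 - 0: 6+10+24 = 40
4 - 1 - 3 - 2 - 0: 12+3+10+24 = 49
4 - 1 - 5 - 0: 12+3+17 = 32
Cheapest is 4 - 1 - 5 - 6 - 0 at 31 m.
So from 4 the first move is to 1.

1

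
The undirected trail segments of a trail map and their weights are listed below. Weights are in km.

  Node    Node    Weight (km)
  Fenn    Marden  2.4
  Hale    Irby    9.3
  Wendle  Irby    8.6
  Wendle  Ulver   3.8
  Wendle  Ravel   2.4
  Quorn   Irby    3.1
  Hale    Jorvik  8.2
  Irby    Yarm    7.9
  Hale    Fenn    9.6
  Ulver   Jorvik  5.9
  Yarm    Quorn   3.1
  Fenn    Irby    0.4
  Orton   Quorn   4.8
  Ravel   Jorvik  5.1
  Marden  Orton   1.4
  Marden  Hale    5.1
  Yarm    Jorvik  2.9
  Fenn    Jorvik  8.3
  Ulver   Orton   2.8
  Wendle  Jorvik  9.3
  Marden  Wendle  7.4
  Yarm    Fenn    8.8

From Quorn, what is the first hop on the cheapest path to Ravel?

Yarm

Enumerating some paths:
Quorn–Orton–Ulver–Wendle–Ravel: 4.8+2.8+3.8+2.4 = 13.8
Quorn–Yarm–Jorvik–Ravel: 3.1+2.9+5.1 = 11.1
Quorn–Irby–Wendle–Ravel: 3.1+8.6+2.4 = 14.1
The minimum is 11.1 km via Quorn–Yarm–Jorvik–Ravel.
So from Quorn the first move is to Yarm.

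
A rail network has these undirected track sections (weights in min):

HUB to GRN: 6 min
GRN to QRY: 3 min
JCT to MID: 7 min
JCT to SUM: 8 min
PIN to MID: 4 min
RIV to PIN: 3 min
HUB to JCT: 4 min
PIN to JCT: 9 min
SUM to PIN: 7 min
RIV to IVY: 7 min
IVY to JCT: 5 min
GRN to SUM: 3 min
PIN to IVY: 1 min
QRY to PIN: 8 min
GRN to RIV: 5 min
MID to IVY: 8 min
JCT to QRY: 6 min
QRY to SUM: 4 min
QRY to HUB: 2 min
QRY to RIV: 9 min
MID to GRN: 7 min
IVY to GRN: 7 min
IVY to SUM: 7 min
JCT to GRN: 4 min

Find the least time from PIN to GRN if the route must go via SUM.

Shortest PIN→SUM: PIN → SUM = 7
Shortest SUM→GRN: SUM → GRN = 3
Total via SUM: 7 + 3 = 10 min.

10 min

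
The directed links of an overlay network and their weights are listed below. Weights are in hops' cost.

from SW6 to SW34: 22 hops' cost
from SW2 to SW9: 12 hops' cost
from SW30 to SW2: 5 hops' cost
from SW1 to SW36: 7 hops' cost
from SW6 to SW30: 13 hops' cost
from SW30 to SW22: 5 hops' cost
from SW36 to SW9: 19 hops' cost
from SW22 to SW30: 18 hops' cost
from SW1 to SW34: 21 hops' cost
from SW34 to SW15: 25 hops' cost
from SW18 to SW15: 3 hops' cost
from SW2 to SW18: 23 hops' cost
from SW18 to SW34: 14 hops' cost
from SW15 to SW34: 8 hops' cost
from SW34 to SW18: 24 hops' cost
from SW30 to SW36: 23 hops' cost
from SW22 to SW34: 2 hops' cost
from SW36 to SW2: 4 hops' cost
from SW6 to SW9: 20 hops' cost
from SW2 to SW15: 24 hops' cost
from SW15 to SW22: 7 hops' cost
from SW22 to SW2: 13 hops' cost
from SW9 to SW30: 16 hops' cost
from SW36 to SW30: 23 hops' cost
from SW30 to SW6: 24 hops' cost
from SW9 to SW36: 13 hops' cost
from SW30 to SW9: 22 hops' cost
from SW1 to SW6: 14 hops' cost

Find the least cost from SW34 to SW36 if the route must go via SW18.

72 hops' cost

Best SW34 to SW18: SW34–SW18 costing 24
Best SW18 to SW36: SW18–SW15–SW22–SW2–SW9–SW36 costing 48
Total via SW18: 24 + 48 = 72 hops' cost.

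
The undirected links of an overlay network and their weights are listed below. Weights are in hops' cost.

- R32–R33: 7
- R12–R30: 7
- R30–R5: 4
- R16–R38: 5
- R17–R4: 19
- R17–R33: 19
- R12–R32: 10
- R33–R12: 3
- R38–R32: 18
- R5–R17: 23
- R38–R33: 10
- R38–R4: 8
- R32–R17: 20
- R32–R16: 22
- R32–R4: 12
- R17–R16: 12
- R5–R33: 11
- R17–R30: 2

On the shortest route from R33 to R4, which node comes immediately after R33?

Enumerating some paths:
R33–R32–R4: 7+12 = 19
R33–R38–R4: 10+8 = 18
Cheapest is R33–R38–R4 at 18 hops' cost.
So from R33 the first move is to R38.

R38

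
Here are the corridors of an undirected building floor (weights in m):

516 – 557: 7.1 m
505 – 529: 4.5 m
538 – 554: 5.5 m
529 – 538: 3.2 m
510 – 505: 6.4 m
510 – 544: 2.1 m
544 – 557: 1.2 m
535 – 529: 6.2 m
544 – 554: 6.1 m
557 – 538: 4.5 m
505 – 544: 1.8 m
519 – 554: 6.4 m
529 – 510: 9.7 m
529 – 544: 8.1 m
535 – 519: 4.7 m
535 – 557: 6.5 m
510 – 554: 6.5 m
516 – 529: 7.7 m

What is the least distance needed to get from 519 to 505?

Candidate routes:
519 → 535 → 557 → 544 → 505: 4.7+6.5+1.2+1.8 = 14.2
519 → 554 → 544 → 505: 6.4+6.1+1.8 = 14.3
Cheapest is 519 → 535 → 557 → 544 → 505 at 14.2 m.

14.2 m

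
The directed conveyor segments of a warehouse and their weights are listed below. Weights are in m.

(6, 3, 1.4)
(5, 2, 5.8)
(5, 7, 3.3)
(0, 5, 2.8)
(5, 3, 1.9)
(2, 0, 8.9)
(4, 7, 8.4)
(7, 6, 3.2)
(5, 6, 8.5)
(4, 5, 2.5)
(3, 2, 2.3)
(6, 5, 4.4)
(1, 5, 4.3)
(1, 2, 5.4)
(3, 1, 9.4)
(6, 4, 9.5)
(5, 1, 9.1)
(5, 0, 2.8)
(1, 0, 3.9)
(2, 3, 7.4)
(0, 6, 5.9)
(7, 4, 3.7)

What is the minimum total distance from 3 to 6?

17.1 m

Compare a few routes:
3 → 1 → 0 → 6: 9.4+3.9+5.9 = 19.2
3 → 2 → 0 → 6: 2.3+8.9+5.9 = 17.1
Cheapest is 3 → 2 → 0 → 6 at 17.1 m.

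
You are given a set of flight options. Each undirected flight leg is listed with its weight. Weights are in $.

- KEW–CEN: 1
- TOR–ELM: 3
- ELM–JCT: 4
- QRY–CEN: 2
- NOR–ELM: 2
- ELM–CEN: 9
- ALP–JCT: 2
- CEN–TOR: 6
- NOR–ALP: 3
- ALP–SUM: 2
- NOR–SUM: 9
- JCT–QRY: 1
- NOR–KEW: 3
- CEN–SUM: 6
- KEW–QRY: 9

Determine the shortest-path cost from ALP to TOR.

$8

Settle nodes by increasing distance from ALP:
ALP: 0
JCT: 2  (via ALP)
SUM: 2  (via ALP)
QRY: 3  (via JCT)
NOR: 3  (via ALP)
ELM: 5  (via NOR)
CEN: 5  (via QRY)
KEW: 6  (via NOR)
TOR: 8  (via ELM)
Shortest route: ALP → NOR → ELM → TOR = $8.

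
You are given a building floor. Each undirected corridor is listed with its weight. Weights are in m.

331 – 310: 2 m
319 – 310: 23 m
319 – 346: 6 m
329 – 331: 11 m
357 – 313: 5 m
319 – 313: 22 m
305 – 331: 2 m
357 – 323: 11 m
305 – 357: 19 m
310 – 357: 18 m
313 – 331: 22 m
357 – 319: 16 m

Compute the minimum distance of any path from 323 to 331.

31 m

Compare a few routes:
323 - 357 - 313 - 331: 11+5+22 = 38
323 - 357 - 305 - 331: 11+19+2 = 32
323 - 357 - 310 - 331: 11+18+2 = 31
Cheapest is 323 - 357 - 310 - 331 at 31 m.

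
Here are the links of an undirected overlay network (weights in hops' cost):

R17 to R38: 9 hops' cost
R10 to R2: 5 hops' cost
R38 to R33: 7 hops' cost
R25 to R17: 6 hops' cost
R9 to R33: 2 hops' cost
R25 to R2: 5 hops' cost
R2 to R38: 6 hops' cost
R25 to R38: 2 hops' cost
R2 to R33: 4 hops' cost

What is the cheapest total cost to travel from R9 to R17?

Candidate routes:
R9 - R33 - R2 - R38 - R25 - R17: 2+4+6+2+6 = 20
R9 - R33 - R2 - R25 - R17: 2+4+5+6 = 17
R9 - R33 - R38 - R17: 2+7+9 = 18
R9 - R33 - R2 - R38 - R17: 2+4+6+9 = 21
Cheapest is R9 - R33 - R2 - R25 - R17 at 17 hops' cost.

17 hops' cost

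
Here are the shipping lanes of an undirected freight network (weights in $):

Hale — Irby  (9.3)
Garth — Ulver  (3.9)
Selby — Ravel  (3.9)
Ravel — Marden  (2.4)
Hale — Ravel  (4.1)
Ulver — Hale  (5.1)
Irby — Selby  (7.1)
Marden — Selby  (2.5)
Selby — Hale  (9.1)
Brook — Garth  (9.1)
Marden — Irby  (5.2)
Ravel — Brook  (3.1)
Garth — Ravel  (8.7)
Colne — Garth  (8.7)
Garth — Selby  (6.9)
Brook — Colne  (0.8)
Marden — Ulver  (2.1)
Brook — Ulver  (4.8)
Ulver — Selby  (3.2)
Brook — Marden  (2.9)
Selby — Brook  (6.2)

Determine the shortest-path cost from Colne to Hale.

$8

Enumerating some paths:
Colne → Brook → Marden → Ravel → Hale: 0.8+2.9+2.4+4.1 = 10.2
Colne → Brook → Marden → Ulver → Hale: 0.8+2.9+2.1+5.1 = 10.9
Colne → Brook → Ravel → Hale: 0.8+3.1+4.1 = 8
Colne → Brook → Ulver → Hale: 0.8+4.8+5.1 = 10.7
Cheapest is Colne → Brook → Ravel → Hale at $8.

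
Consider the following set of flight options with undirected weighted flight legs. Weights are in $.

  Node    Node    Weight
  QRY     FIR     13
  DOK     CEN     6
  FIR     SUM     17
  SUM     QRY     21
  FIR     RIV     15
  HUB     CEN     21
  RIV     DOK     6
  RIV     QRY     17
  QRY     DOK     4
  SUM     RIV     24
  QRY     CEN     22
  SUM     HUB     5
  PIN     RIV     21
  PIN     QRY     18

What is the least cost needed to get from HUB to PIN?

Enumerating some paths:
HUB–CEN–DOK–QRY–PIN: 21+6+4+18 = 49
HUB–SUM–RIV–PIN: 5+24+21 = 50
HUB–SUM–FIR–QRY–PIN: 5+17+13+18 = 53
HUB–SUM–QRY–PIN: 5+21+18 = 44
Cheapest is HUB–SUM–QRY–PIN at $44.

$44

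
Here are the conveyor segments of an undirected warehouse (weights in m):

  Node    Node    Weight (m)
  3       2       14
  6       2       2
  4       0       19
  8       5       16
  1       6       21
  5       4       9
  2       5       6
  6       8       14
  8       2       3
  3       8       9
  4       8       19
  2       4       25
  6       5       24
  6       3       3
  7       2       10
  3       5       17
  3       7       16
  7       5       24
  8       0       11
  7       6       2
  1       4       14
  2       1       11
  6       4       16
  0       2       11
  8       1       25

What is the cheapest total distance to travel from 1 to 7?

15 m

Compare a few routes:
1 - 2 - 7: 11+10 = 21
1 - 2 - 8 - 3 - 6 - 7: 11+3+9+3+2 = 28
1 - 6 - 7: 21+2 = 23
1 - 2 - 6 - 7: 11+2+2 = 15
The minimum is 15 m via 1 - 2 - 6 - 7.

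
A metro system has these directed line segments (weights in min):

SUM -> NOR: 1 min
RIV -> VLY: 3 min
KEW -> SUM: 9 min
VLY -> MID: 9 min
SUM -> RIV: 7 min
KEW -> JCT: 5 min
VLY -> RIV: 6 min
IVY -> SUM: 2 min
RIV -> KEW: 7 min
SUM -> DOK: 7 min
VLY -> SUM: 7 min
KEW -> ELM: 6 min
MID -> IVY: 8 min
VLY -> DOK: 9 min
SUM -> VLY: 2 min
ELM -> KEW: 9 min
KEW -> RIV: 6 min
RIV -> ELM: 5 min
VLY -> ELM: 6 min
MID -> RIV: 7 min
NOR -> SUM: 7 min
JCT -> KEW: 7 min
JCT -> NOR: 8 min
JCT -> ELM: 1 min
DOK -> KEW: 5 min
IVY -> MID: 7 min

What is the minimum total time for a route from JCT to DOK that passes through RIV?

25 min

Shortest JCT→RIV: JCT → KEW → RIV = 13
Shortest RIV→DOK: RIV → VLY → DOK = 12
Total via RIV: 13 + 12 = 25 min.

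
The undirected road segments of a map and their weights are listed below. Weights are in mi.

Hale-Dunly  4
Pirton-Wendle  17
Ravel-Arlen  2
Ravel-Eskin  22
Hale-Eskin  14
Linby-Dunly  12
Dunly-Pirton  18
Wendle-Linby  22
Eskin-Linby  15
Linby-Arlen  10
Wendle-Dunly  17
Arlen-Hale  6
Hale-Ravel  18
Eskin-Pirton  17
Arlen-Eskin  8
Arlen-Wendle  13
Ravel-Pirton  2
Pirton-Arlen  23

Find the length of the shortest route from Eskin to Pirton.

12 mi

Candidate routes:
Eskin - Hale - Arlen - Ravel - Pirton: 14+6+2+2 = 24
Eskin - Ravel - Pirton: 22+2 = 24
Eskin - Pirton: 17 = 17
Eskin - Arlen - Ravel - Pirton: 8+2+2 = 12
Cheapest is Eskin - Arlen - Ravel - Pirton at 12 mi.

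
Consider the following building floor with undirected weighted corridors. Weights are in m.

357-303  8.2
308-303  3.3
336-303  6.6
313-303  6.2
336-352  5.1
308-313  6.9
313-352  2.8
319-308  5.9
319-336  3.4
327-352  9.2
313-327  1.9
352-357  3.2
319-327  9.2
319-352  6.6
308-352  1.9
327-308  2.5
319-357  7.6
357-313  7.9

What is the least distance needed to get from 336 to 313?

Candidate routes:
336 - 319 - 352 - 313: 3.4+6.6+2.8 = 12.8
336 - 352 - 313: 5.1+2.8 = 7.9
336 - 352 - 308 - 327 - 313: 5.1+1.9+2.5+1.9 = 11.4
Cheapest is 336 - 352 - 313 at 7.9 m.

7.9 m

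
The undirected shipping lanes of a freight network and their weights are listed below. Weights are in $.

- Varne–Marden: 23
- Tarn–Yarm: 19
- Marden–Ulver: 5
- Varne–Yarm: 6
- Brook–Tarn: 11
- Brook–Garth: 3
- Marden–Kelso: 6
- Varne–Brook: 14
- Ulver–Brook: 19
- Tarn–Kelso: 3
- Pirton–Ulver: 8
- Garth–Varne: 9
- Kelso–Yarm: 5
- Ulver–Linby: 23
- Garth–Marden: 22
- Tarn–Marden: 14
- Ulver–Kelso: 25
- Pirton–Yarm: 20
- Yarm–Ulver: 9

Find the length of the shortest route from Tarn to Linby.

Shortest distances from Tarn:
Tarn: 0
Kelso: 3  (via Tarn)
Yarm: 8  (via Kelso)
Marden: 9  (via Kelso)
Brook: 11  (via Tarn)
Garth: 14  (via Brook)
Varne: 14  (via Yarm)
Ulver: 14  (via Marden)
Pirton: 22  (via Ulver)
Linby: 37  (via Ulver)
Shortest route: Tarn–Kelso–Marden–Ulver–Linby = $37.

$37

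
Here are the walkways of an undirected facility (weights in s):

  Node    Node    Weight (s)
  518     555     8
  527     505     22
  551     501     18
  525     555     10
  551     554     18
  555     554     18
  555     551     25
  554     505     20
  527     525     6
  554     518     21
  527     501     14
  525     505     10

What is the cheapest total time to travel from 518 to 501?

Settle nodes by increasing distance from 518:
518: 0
555: 8  (via 518)
525: 18  (via 555)
554: 21  (via 518)
527: 24  (via 525)
505: 28  (via 525)
551: 33  (via 555)
501: 38  (via 527)
Shortest route: 518 → 555 → 525 → 527 → 501 = 38 s.

38 s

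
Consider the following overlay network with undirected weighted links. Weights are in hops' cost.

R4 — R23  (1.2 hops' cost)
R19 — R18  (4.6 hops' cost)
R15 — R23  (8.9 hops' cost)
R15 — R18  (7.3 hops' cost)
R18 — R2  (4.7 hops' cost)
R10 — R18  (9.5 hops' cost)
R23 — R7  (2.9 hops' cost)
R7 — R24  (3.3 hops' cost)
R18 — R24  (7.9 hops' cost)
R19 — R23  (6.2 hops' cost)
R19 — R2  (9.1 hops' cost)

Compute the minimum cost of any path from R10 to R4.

Compare a few routes:
R10–R18–R24–R7–R23–R4: 9.5+7.9+3.3+2.9+1.2 = 24.8
R10–R18–R19–R23–R4: 9.5+4.6+6.2+1.2 = 21.5
The minimum is 21.5 hops' cost via R10–R18–R19–R23–R4.

21.5 hops' cost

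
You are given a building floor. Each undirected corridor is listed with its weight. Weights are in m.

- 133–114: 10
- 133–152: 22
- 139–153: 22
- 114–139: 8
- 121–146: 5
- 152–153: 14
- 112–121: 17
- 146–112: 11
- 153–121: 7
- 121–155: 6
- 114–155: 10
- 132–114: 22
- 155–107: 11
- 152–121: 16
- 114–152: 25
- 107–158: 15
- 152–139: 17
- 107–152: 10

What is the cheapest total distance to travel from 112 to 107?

33 m

Candidate routes:
112 - 146 - 121 - 152 - 107: 11+5+16+10 = 42
112 - 121 - 152 - 107: 17+16+10 = 43
112 - 121 - 155 - 107: 17+6+11 = 34
112 - 146 - 121 - 155 - 107: 11+5+6+11 = 33
The minimum is 33 m via 112 - 146 - 121 - 155 - 107.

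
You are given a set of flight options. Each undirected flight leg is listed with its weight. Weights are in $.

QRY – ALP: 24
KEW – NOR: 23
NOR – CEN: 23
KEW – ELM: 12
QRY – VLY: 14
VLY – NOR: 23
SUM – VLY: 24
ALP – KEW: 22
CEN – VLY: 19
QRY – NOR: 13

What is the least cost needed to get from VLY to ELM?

$58

Enumerating some paths:
VLY–NOR–KEW–ELM: 23+23+12 = 58
VLY–QRY–NOR–KEW–ELM: 14+13+23+12 = 62
The minimum is $58 via VLY–NOR–KEW–ELM.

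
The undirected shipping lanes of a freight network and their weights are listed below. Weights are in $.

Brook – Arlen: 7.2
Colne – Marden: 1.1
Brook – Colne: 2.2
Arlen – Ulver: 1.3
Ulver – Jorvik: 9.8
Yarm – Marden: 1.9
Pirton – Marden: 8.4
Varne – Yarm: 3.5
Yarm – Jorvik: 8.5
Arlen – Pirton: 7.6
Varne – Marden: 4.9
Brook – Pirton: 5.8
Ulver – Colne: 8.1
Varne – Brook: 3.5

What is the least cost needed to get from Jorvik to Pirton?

$18.7

Running Dijkstra from Jorvik:
Jorvik: 0
Yarm: 8.5  (via Jorvik)
Ulver: 9.8  (via Jorvik)
Marden: 10.4  (via Yarm)
Arlen: 11.1  (via Ulver)
Colne: 11.5  (via Marden)
Varne: 12  (via Yarm)
Brook: 13.7  (via Colne)
Pirton: 18.7  (via Arlen)
Shortest route: Jorvik–Ulver–Arlen–Pirton = $18.7.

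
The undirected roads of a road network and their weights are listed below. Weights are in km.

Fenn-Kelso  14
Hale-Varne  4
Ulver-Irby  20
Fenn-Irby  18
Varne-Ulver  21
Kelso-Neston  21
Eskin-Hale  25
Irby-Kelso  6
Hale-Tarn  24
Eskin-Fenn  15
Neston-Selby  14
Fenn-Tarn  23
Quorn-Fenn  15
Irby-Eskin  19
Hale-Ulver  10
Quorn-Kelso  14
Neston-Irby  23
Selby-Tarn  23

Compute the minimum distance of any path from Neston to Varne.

57 km

Shortest distances from Neston:
Neston: 0
Selby: 14  (via Neston)
Kelso: 21  (via Neston)
Irby: 23  (via Neston)
Quorn: 35  (via Kelso)
Fenn: 35  (via Kelso)
Tarn: 37  (via Selby)
Eskin: 42  (via Irby)
Ulver: 43  (via Irby)
Hale: 53  (via Ulver)
Varne: 57  (via Hale)
Shortest route: Neston–Irby–Ulver–Hale–Varne = 57 km.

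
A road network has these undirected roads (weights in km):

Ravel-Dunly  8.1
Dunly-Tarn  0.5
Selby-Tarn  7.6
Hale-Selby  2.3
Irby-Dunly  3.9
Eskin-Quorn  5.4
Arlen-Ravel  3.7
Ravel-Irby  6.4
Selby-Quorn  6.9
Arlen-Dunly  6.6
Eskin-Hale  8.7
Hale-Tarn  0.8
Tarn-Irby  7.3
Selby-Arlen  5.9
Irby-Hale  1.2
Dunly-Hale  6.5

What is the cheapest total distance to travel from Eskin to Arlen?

16.6 km

Settle nodes by increasing distance from Eskin:
Eskin: 0
Quorn: 5.4  (via Eskin)
Hale: 8.7  (via Eskin)
Tarn: 9.5  (via Hale)
Irby: 9.9  (via Hale)
Dunly: 10  (via Tarn)
Selby: 11  (via Hale)
Ravel: 16.3  (via Irby)
Arlen: 16.6  (via Dunly)
Shortest route: Eskin → Hale → Tarn → Dunly → Arlen = 16.6 km.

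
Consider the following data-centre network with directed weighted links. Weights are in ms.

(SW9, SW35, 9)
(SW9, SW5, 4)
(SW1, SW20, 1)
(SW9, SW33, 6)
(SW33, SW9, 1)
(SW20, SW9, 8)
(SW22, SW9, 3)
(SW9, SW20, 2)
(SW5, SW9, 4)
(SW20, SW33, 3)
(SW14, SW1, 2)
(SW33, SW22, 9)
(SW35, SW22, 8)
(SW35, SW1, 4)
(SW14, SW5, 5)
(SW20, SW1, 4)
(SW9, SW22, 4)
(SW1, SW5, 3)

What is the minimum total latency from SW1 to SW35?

Compare a few routes:
SW1–SW5–SW9–SW35: 3+4+9 = 16
SW1–SW20–SW9–SW35: 1+8+9 = 18
SW1–SW20–SW33–SW9–SW35: 1+3+1+9 = 14
Cheapest is SW1–SW20–SW33–SW9–SW35 at 14 ms.

14 ms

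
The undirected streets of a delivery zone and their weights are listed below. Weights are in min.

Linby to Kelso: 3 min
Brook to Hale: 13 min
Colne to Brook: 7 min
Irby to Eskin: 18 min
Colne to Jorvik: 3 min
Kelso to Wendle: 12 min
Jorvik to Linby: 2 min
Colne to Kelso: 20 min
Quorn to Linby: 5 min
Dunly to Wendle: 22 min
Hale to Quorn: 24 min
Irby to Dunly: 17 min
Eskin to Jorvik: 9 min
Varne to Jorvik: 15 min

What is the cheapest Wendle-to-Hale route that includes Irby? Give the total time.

89 min

Shortest Wendle→Irby: Wendle–Dunly–Irby = 39
Shortest Irby→Hale: Irby–Eskin–Jorvik–Colne–Brook–Hale = 50
Total via Irby: 39 + 50 = 89 min.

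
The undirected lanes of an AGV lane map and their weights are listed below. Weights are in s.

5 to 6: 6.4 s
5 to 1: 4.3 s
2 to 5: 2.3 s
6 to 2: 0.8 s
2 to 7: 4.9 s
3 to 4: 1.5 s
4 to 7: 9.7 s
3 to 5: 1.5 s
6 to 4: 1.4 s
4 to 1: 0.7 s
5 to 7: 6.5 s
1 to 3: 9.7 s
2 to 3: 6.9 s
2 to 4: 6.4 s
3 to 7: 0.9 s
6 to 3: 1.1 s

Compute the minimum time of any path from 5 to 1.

3.7 s

Settle nodes by increasing distance from 5:
5: 0
3: 1.5  (via 5)
2: 2.3  (via 5)
7: 2.4  (via 3)
6: 2.6  (via 3)
4: 3  (via 3)
1: 3.7  (via 4)
Shortest route: 5–3–4–1 = 3.7 s.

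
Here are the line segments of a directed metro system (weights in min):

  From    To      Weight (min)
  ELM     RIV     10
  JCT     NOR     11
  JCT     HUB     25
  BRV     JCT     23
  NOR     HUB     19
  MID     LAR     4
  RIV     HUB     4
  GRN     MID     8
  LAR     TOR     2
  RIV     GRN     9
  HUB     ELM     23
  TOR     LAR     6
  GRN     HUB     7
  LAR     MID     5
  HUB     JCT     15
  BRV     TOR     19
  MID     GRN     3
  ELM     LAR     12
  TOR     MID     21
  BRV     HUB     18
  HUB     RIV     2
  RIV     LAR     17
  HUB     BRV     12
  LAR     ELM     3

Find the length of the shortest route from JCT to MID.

Settle nodes by increasing distance from JCT:
JCT: 0
NOR: 11  (via JCT)
HUB: 25  (via JCT)
RIV: 27  (via HUB)
GRN: 36  (via RIV)
BRV: 37  (via HUB)
MID: 44  (via GRN)
Shortest route: JCT–HUB–RIV–GRN–MID = 44 min.

44 min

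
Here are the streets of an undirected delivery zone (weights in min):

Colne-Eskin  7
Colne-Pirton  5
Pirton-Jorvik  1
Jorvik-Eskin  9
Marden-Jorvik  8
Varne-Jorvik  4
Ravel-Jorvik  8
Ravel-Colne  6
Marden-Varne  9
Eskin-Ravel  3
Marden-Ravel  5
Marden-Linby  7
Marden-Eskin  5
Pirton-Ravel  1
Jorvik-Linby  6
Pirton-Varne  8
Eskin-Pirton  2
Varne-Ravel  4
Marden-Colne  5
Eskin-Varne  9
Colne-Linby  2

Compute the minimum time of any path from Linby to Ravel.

8 min

Enumerating some paths:
Linby - Colne - Eskin - Pirton - Ravel: 2+7+2+1 = 12
Linby - Colne - Ravel: 2+6 = 8
Linby - Colne - Marden - Ravel: 2+5+5 = 12
Linby - Colne - Eskin - Ravel: 2+7+3 = 12
Cheapest is Linby - Colne - Ravel at 8 min.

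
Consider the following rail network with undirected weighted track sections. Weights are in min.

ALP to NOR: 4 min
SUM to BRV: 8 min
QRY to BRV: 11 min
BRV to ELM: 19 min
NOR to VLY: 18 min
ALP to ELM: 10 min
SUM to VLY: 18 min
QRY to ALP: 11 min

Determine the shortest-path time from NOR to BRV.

Compare a few routes:
NOR–VLY–SUM–BRV: 18+18+8 = 44
NOR–ALP–QRY–BRV: 4+11+11 = 26
NOR–ALP–ELM–BRV: 4+10+19 = 33
The minimum is 26 min via NOR–ALP–QRY–BRV.

26 min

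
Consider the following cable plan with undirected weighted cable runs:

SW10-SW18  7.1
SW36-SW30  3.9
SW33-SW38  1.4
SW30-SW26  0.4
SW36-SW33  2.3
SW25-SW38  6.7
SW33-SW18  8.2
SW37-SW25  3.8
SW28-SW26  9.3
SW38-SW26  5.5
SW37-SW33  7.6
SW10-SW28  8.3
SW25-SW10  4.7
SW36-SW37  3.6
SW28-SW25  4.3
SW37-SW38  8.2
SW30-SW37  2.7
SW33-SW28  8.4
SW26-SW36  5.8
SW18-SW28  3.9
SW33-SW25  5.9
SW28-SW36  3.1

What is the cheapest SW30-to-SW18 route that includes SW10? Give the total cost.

18.3

Shortest SW30→SW10: SW30 → SW37 → SW25 → SW10 = 11.2
Shortest SW10→SW18: SW10 → SW18 = 7.1
Total via SW10: 11.2 + 7.1 = 18.3.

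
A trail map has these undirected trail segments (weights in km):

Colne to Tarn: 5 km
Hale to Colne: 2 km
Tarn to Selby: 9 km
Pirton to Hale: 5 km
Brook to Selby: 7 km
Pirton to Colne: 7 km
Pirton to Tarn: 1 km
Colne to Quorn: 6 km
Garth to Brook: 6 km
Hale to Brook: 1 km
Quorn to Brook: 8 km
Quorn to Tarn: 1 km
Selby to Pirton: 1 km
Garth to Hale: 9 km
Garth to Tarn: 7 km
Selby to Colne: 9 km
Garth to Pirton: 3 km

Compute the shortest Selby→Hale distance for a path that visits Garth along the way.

11 km

Best Selby to Garth: Selby–Pirton–Garth costing 4
Shortest Garth→Hale: Garth–Brook–Hale = 7
Total via Garth: 4 + 7 = 11 km.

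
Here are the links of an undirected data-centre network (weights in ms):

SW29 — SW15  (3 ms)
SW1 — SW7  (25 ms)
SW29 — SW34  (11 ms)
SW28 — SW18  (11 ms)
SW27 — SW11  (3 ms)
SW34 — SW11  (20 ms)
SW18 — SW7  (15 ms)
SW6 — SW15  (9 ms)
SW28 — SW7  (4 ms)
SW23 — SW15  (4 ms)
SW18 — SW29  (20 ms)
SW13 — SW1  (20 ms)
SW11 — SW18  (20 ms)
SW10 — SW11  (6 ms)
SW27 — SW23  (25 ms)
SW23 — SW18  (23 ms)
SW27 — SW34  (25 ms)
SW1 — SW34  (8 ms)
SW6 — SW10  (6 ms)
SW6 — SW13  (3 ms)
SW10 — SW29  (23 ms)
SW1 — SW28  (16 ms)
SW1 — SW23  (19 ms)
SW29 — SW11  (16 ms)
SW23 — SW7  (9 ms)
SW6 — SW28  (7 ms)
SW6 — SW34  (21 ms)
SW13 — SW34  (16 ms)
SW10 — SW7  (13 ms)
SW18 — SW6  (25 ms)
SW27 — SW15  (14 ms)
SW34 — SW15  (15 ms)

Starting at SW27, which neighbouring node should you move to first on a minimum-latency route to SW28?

Compare a few routes:
SW27–SW11–SW10–SW7–SW28: 3+6+13+4 = 26
SW27–SW11–SW10–SW6–SW28: 3+6+6+7 = 22
The minimum is 22 ms via SW27–SW11–SW10–SW6–SW28.
So from SW27 the first move is to SW11.

SW11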